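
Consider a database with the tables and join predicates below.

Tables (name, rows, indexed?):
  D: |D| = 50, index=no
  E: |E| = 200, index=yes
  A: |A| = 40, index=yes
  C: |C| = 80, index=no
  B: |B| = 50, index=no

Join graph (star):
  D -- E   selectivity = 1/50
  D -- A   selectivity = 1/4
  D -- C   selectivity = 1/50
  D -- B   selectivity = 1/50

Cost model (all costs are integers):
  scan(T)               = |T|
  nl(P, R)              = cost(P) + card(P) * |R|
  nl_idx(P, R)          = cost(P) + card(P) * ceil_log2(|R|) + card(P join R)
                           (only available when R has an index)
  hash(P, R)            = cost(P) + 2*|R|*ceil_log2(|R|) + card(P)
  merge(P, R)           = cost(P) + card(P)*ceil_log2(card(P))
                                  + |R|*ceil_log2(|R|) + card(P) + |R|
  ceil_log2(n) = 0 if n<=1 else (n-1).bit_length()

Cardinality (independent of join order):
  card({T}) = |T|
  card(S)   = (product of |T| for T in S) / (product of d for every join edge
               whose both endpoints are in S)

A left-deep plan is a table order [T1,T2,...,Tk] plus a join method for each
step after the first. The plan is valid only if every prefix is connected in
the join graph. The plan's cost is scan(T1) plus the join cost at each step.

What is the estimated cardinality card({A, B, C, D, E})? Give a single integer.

3200

Tables in S: A(40), B(50), C(80), D(50), E(200)
Edges inside S: D-E(d=50), D-A(d=4), D-C(d=50), D-B(d=50)
numerator = 40 * 50 * 80 * 50 * 200 = 1600000000
denominator = 50 * 4 * 50 * 50 = 500000
card(S) = 1600000000 / 500000 = 3200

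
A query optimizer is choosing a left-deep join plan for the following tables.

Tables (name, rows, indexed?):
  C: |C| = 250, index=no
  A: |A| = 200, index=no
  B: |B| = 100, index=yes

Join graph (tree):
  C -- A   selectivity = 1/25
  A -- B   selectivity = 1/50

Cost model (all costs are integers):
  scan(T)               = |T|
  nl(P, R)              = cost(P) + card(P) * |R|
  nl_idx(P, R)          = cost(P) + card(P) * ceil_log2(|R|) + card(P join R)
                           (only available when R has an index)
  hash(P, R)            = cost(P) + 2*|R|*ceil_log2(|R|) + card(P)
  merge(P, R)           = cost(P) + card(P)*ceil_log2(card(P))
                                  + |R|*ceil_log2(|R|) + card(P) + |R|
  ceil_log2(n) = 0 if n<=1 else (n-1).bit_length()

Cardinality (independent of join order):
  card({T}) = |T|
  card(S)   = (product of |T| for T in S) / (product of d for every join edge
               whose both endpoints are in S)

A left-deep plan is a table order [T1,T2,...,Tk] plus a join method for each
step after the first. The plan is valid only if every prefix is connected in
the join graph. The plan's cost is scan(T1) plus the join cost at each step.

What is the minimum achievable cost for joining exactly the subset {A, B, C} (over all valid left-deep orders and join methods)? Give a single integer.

Selinger DP over subsets of {A,B,C}:
  {C}: scan cost=250, card=250
  {A}: scan cost=200, card=200
  {B}: scan cost=100, card=100
  {AC}: card=2000; try (A,hash)→3700, (C,merge)→4250, (A,merge)→4300, (C,hash)→4400, (C,nl)→50200, (A,nl)→50250; best=3700 via (A,hash)
  {AB}: card=400; try (B,hash)→1800, (B,nl_idx)→2000, (A,merge)→2700, (B,merge)→2800, (A,hash)→3400, (A,nl)→20100 …(+1); best=1800 via (B,hash)
  {ABC}: card=4000; try (C,hash)→6200, (B,hash)→7100, (C,merge)→8050, (B,nl_idx)→21700, (B,merge)→28500, (C,nl)→101800 …(+1); best=6200 via (C,hash)

6200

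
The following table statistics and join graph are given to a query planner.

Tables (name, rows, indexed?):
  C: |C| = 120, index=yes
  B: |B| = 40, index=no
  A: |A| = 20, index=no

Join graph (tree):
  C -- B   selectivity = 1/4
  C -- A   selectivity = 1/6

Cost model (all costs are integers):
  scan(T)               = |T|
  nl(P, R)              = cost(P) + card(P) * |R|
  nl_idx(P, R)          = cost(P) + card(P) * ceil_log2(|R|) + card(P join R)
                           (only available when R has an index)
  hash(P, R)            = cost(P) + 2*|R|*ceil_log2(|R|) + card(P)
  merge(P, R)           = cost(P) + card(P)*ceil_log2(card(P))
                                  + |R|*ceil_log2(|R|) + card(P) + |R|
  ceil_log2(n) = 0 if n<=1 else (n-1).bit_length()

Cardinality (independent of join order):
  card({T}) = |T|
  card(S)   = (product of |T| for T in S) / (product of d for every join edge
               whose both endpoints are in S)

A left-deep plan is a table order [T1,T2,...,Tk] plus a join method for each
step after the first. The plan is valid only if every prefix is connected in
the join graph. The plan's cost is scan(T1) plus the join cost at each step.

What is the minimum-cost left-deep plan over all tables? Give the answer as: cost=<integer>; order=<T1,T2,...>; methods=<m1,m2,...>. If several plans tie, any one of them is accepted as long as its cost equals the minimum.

Selinger DP (subsets sized 1..n):
  {C}: scan cost=120, card=120
  {B}: scan cost=40, card=40
  {A}: scan cost=20, card=20
  {BC}: card=1200; try (B,hash)→720, (C,merge)→1280, (B,merge)→1360, (C,nl_idx)→1520, (C,hash)→1760, (C,nl)→4840 …(+1); best=720 via (B,hash)
  {AC}: card=400; try (A,hash)→440, (C,nl_idx)→560, (C,merge)→1100, (A,merge)→1200, (C,hash)→1720, (C,nl)→2420 …(+1); best=440 via (A,hash)
  {ABC}: card=4000; try (B,hash)→1320, (A,hash)→2120, (B,merge)→4720, (A,merge)→15240, (B,nl)→16440, (A,nl)→24720; best=1320 via (B,hash)

cost=1320; order=C,A,B; methods=hash,hash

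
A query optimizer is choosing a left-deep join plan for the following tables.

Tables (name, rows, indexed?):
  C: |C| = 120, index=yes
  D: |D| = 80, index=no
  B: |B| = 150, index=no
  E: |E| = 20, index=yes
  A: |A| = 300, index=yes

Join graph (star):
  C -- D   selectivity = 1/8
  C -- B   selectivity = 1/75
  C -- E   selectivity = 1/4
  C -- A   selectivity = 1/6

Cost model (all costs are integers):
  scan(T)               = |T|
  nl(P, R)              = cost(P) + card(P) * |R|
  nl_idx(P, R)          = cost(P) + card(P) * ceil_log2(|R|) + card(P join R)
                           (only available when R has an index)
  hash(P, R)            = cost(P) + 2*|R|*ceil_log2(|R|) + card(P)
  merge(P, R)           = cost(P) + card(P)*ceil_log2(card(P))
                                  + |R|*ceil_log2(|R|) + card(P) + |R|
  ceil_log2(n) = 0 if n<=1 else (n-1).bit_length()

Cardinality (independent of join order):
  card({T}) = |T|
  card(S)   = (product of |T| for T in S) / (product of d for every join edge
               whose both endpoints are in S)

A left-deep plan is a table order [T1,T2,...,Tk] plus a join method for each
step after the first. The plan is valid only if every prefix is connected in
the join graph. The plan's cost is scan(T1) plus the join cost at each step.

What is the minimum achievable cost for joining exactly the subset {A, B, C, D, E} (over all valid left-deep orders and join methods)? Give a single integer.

Selinger DP over subsets of {A,B,C,D,E}:
  {C}: scan cost=120, card=120
  {D}: scan cost=80, card=80
  {B}: scan cost=150, card=150
  {E}: scan cost=20, card=20
  {A}: scan cost=300, card=300
  {CD}: card=1200; try (D,hash)→1360, (C,merge)→1680, (D,merge)→1720, (C,hash)→1840, (C,nl_idx)→1840, (C,nl)→9680 …(+1); best=1360 via (D,hash)
  {BC}: card=240; try (C,nl_idx)→1440, (C,hash)→1980, (B,merge)→2430, (C,merge)→2460, (B,hash)→2640, (B,nl)→18120 …(+1); best=1440 via (C,nl_idx)
  {CE}: card=600; try (E,hash)→440, (C,nl_idx)→760, (C,merge)→1100, (E,merge)→1200, (E,nl_idx)→1320, (C,hash)→1720 …(+2); best=440 via (E,hash)
  {AC}: card=6000; try (C,hash)→2280, (A,merge)→4080, (C,merge)→4260, (A,hash)→5640, (A,nl_idx)→7200, (C,nl_idx)→8400 …(+2); best=2280 via (C,hash)
  {BCD}: card=2400; try (D,hash)→2800, (D,merge)→4240, (B,hash)→4960, (B,merge)→17110, (D,nl)→20640, (B,nl)→181360; best=2800 via (D,hash)
  {CDE}: card=6000; try (D,hash)→2160, (E,hash)→2760, (D,merge)→7680, (E,nl_idx)→13360, (E,merge)→15880, (E,nl)→25360 …(+1); best=2160 via (D,hash)
  {ACD}: card=60000; try (A,hash)→7960, (D,hash)→9400, (A,merge)→18760, (A,nl_idx)→72160, (D,merge)→86920, (A,nl)→361360 …(+1); best=7960 via (A,hash)
  {BCE}: card=1200; try (E,hash)→1880, (B,hash)→3440, (E,merge)→3720, (E,nl_idx)→3840, (E,nl)→6240, (B,merge)→8390 …(+1); best=1880 via (E,hash)
  {ABC}: card=12000; try (A,merge)→6600, (A,hash)→7080, (B,hash)→10680, (A,nl_idx)→15600, (A,nl)→73440, (B,merge)→87630 …(+1); best=6600 via (A,merge)
  {ACE}: card=30000; try (A,hash)→6440, (E,hash)→8480, (A,merge)→10040, (A,nl_idx)→35840, (E,nl_idx)→62280, (E,merge)→86400 …(+2); best=6440 via (A,hash)
  {BCDE}: card=12000; try (D,hash)→4200, (E,hash)→5400, (B,hash)→10560, (D,merge)→16920, (E,nl_idx)→26800, (E,merge)→34120 …(+4); best=4200 via (D,hash)
  {ABCD}: card=120000; try (A,hash)→10600, (D,hash)→19720, (A,merge)→37000, (B,hash)→70360, (A,nl_idx)→144400, (D,merge)→187240 …(+4); best=10600 via (A,hash)
  {ACDE}: card=300000; try (A,hash)→13560, (D,hash)→37560, (E,hash)→68160, (A,merge)→89160, (A,nl_idx)→356160, (D,merge)→487080 …(+5); best=13560 via (A,hash)
  {ABCE}: card=60000; try (A,hash)→8480, (E,hash)→18800, (A,merge)→19280, (B,hash)→38840, (A,nl_idx)→72680, (E,nl_idx)→126600 …(+5); best=8480 via (A,hash)
  {ABCDE}: card=600000; try (A,hash)→21600, (D,hash)→69600, (E,hash)→130800, (A,merge)→187200, (B,hash)→315960, (A,nl_idx)→712200 …(+8); best=21600 via (A,hash)

21600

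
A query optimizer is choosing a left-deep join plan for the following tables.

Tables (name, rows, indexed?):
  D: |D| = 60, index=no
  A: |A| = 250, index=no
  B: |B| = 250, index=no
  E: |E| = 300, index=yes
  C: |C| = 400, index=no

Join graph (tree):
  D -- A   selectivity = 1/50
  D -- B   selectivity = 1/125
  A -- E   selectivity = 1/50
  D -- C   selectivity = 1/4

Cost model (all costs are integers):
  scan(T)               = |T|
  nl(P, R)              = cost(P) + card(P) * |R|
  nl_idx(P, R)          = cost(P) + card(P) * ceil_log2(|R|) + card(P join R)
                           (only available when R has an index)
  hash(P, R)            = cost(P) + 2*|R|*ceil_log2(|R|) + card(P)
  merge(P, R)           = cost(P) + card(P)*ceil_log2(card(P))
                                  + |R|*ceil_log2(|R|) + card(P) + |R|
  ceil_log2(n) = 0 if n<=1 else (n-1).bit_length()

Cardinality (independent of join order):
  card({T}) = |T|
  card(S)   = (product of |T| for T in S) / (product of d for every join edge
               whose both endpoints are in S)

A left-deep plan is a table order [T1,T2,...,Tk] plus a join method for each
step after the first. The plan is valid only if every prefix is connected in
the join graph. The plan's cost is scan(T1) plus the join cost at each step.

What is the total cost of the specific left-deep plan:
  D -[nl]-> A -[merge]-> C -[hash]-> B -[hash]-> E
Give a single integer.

step 1: scan D: cost=60, card=60
step 2: join A via nl
    card(P join A) = 60*250/(50) = 300
    cost = 60 + 60*250 = 15060
step 3: join C via merge
    card(P join C) = 300*400/(4) = 30000
    cost = 15060 + 300*9 + 400*9 + 300 + 400 = 22060
step 4: join B via hash
    card(P join B) = 30000*250/(125) = 60000
    cost = 22060 + 2*250*8 + 30000 = 56060
step 5: join E via hash
    card(P join E) = 60000*300/(50) = 360000
    cost = 56060 + 2*300*9 + 60000 = 121460

121460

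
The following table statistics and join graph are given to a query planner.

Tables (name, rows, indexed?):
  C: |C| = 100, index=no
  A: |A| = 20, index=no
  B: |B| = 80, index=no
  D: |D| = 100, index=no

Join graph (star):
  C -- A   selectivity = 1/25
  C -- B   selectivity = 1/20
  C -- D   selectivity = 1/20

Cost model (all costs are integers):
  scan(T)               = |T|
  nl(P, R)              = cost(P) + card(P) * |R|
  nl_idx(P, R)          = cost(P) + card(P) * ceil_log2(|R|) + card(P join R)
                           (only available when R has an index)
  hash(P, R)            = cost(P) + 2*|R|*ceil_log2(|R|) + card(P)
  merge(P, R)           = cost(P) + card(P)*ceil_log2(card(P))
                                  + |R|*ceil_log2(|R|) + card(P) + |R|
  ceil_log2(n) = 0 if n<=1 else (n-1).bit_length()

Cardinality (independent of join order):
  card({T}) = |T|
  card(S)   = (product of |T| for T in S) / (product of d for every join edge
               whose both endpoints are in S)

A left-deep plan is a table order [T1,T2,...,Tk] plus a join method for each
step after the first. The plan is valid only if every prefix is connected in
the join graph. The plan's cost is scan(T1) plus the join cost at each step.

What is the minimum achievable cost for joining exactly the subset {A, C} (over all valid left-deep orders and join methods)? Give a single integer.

400

Selinger DP over subsets of {A,C}:
  {C}: scan cost=100, card=100
  {A}: scan cost=20, card=20
  {AC}: card=80; try (A,hash)→400, (C,merge)→940, (A,merge)→1020, (C,hash)→1440, (C,nl)→2020, (A,nl)→2100; best=400 via (A,hash)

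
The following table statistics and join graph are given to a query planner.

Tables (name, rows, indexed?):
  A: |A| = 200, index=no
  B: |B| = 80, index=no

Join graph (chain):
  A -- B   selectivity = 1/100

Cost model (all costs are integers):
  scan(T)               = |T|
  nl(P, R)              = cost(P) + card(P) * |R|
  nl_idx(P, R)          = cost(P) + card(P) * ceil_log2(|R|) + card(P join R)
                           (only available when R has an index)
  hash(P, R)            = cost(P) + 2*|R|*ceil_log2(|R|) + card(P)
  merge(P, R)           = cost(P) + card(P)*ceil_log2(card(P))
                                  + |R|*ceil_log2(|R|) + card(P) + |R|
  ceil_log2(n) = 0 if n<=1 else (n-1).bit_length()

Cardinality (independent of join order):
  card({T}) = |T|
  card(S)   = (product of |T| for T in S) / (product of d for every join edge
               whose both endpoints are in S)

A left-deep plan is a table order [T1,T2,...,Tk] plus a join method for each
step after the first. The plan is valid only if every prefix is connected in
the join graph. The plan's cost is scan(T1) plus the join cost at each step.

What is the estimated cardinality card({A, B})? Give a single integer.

160

Tables in S: A(200), B(80)
Edges inside S: A-B(d=100)
numerator = 200 * 80 = 16000
denominator = 100 = 100
card(S) = 16000 / 100 = 160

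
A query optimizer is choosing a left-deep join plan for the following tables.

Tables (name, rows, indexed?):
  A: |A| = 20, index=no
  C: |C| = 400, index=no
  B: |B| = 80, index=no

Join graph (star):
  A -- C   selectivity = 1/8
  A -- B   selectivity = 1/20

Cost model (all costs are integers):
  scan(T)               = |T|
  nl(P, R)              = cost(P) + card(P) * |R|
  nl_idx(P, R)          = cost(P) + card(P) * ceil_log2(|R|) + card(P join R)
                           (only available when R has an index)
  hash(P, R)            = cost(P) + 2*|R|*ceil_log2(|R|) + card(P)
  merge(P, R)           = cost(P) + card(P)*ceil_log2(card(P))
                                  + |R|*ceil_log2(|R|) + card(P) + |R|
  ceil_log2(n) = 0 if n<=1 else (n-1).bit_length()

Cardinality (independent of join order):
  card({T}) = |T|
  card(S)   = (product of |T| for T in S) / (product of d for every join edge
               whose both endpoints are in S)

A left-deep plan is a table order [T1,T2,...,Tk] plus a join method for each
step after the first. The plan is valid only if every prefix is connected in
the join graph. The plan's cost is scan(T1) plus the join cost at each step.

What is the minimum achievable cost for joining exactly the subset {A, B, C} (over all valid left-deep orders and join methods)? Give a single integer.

Selinger DP over subsets of {A,B,C}:
  {A}: scan cost=20, card=20
  {C}: scan cost=400, card=400
  {B}: scan cost=80, card=80
  {AC}: card=1000; try (A,hash)→1000, (C,merge)→4140, (A,merge)→4520, (C,hash)→7240, (C,nl)→8020, (A,nl)→8400; best=1000 via (A,hash)
  {AB}: card=80; try (A,hash)→360, (B,merge)→780, (A,merge)→840, (B,hash)→1160, (B,nl)→1620, (A,nl)→1680; best=360 via (A,hash)
  {ABC}: card=4000; try (B,hash)→3120, (C,merge)→5000, (C,hash)→7640, (B,merge)→12640, (C,nl)→32360, (B,nl)→81000; best=3120 via (B,hash)

3120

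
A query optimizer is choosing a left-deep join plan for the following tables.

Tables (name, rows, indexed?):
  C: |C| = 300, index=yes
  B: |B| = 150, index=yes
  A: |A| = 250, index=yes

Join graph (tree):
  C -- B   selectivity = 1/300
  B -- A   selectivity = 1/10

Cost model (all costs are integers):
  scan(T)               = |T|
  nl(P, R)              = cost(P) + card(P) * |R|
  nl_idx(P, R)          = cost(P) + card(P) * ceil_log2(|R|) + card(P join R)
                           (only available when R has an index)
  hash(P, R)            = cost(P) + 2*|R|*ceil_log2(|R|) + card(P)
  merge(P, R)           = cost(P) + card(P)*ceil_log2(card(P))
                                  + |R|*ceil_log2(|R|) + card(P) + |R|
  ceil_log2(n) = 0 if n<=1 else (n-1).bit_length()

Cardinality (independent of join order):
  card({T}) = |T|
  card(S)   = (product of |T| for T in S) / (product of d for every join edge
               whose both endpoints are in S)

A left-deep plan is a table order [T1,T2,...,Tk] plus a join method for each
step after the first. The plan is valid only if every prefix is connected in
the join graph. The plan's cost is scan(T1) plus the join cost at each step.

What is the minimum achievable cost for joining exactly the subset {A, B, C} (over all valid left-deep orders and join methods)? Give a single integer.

Selinger DP over subsets of {A,B,C}:
  {C}: scan cost=300, card=300
  {B}: scan cost=150, card=150
  {A}: scan cost=250, card=250
  {BC}: card=150; try (C,nl_idx)→1650, (B,nl_idx)→2850, (B,hash)→3000, (C,merge)→4500, (B,merge)→4650, (C,hash)→5700 …(+2); best=1650 via (C,nl_idx)
  {AB}: card=3750; try (B,hash)→2900, (A,merge)→3750, (B,merge)→3850, (A,hash)→4300, (A,nl_idx)→5100, (B,nl_idx)→6000 …(+2); best=2900 via (B,hash)
  {ABC}: card=3750; try (A,merge)→5250, (A,hash)→5800, (A,nl_idx)→6600, (C,hash)→12050, (A,nl)→39150, (C,nl_idx)→40400 …(+2); best=5250 via (A,merge)

5250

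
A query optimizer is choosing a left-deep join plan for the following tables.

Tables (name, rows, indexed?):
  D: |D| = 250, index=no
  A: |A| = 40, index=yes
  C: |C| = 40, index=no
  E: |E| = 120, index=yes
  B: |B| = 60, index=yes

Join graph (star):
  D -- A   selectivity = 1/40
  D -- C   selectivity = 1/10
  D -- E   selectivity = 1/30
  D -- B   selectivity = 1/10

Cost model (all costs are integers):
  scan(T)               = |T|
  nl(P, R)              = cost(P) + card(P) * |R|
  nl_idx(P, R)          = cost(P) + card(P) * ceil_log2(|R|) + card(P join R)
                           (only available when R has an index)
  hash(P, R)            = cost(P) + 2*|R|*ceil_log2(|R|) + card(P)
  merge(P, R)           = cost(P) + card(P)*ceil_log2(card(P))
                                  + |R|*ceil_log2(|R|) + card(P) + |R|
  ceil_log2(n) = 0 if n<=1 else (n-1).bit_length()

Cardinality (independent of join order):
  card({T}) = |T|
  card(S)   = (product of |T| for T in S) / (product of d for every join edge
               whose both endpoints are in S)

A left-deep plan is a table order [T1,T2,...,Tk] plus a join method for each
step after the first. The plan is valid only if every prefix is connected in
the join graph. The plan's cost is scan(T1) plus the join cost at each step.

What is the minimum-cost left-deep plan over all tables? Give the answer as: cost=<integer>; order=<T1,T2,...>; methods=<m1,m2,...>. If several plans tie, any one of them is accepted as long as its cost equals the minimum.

Selinger DP (subsets sized 1..n):
  {D}: scan cost=250, card=250
  {A}: scan cost=40, card=40
  {C}: scan cost=40, card=40
  {E}: scan cost=120, card=120
  {B}: scan cost=60, card=60
  {AD}: card=250; try (A,hash)→980, (A,nl_idx)→2000, (D,merge)→2570, (A,merge)→2780, (D,hash)→4080, (D,nl)→10040 …(+1); best=980 via (A,hash)
  {CD}: card=1000; try (C,hash)→980, (D,merge)→2570, (C,merge)→2780, (D,hash)→4080, (D,nl)→10040, (C,nl)→10250; best=980 via (C,hash)
  {DE}: card=1000; try (E,hash)→2180, (E,nl_idx)→3000, (D,merge)→3330, (E,merge)→3460, (D,hash)→4240, (D,nl)→30120 …(+1); best=2180 via (E,hash)
  {BD}: card=1500; try (B,hash)→1220, (D,merge)→2730, (B,merge)→2920, (B,nl_idx)→3250, (D,hash)→4120, (D,nl)→15060 …(+1); best=1220 via (B,hash)
  {ACD}: card=1000; try (C,hash)→1710, (A,hash)→2460, (C,merge)→3510, (A,nl_idx)→7980, (C,nl)→10980, (A,merge)→12260 …(+1); best=1710 via (C,hash)
  {ADE}: card=1000; try (E,hash)→2910, (A,hash)→3660, (E,nl_idx)→3730, (E,merge)→4190, (A,nl_idx)→9180, (A,merge)→13460 …(+2); best=2910 via (E,hash)
  {ABD}: card=1500; try (B,hash)→1950, (A,hash)→3200, (B,merge)→3650, (B,nl_idx)→3980, (A,nl_idx)→11720, (B,nl)→15980 …(+2); best=1950 via (B,hash)
  {CDE}: card=4000; try (E,hash)→3660, (C,hash)→3660, (E,nl_idx)→11980, (E,merge)→12940, (C,merge)→13460, (C,nl)→42180 …(+1); best=3660 via (E,hash)
  {BCD}: card=6000; try (B,hash)→2700, (C,hash)→3200, (B,merge)→12400, (B,nl_idx)→12980, (C,merge)→19500, (B,nl)→60980 …(+1); best=2700 via (B,hash)
  {BDE}: card=6000; try (B,hash)→3900, (E,hash)→4400, (B,merge)→13600, (B,nl_idx)→14180, (E,nl_idx)→17720, (E,merge)→20180 …(+2); best=3900 via (B,hash)
  {ACDE}: card=4000; try (E,hash)→4390, (C,hash)→4390, (A,hash)→8140, (E,nl_idx)→12710, (E,merge)→13670, (C,merge)→14190 …(+5); best=4390 via (E,hash)
  {ABCD}: card=6000; try (B,hash)→3430, (C,hash)→3930, (A,hash)→9180, (B,merge)→13130, (B,nl_idx)→13710, (C,merge)→20230 …(+5); best=3430 via (B,hash)
  {ABDE}: card=6000; try (B,hash)→4630, (E,hash)→5130, (A,hash)→10380, (B,merge)→14330, (B,nl_idx)→14910, (E,nl_idx)→18450 …(+6); best=4630 via (B,hash)
  {BCDE}: card=24000; try (B,hash)→8380, (E,hash)→10380, (C,hash)→10380, (B,nl_idx)→51660, (B,merge)→56080, (E,nl_idx)→68700 …(+5); best=8380 via (B,hash)
  {ABCDE}: card=24000; try (B,hash)→9110, (E,hash)→11110, (C,hash)→11110, (A,hash)→32860, (B,nl_idx)→52390, (B,merge)→56810 …(+9); best=9110 via (B,hash)

cost=9110; order=D,A,C,E,B; methods=hash,hash,hash,hash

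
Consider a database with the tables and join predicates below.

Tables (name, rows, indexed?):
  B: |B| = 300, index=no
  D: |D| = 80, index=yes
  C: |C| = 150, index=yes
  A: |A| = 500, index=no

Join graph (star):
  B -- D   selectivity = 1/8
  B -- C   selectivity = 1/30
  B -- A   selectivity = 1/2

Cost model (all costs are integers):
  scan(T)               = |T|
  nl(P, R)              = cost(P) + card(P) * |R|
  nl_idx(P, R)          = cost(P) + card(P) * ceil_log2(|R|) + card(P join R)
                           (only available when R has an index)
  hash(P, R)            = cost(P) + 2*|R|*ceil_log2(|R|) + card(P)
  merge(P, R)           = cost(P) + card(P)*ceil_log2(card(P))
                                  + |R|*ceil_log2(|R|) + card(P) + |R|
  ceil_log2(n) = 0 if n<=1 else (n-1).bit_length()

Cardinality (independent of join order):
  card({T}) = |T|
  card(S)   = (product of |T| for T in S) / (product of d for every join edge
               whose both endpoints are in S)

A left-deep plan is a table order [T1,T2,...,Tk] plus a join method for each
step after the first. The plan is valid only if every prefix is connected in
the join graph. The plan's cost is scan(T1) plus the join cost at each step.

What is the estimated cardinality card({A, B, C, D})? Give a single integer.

3750000

Tables in S: A(500), B(300), C(150), D(80)
Edges inside S: B-D(d=8), B-C(d=30), B-A(d=2)
numerator = 500 * 300 * 150 * 80 = 1800000000
denominator = 8 * 30 * 2 = 480
card(S) = 1800000000 / 480 = 3750000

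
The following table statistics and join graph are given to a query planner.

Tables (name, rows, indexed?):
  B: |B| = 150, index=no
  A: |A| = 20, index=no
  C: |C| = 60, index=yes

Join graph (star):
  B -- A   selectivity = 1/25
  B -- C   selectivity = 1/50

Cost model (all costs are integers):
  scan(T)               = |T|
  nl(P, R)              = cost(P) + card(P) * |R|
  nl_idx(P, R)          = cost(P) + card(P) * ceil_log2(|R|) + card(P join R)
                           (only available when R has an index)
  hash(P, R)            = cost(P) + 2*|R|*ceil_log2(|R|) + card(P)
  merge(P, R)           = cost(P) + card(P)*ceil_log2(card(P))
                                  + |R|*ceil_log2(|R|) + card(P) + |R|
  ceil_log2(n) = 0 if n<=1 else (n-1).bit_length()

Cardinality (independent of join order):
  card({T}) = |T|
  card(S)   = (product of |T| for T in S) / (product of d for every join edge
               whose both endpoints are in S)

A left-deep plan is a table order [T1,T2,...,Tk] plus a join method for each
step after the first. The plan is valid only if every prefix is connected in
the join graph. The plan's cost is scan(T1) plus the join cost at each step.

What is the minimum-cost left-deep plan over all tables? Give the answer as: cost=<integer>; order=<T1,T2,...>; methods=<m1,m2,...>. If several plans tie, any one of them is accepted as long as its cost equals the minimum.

cost=1340; order=B,A,C; methods=hash,hash

Selinger DP (subsets sized 1..n):
  {B}: scan cost=150, card=150
  {A}: scan cost=20, card=20
  {C}: scan cost=60, card=60
  {AB}: card=120; try (A,hash)→500, (B,merge)→1490, (A,merge)→1620, (B,hash)→2440, (B,nl)→3020, (A,nl)→3150; best=500 via (A,hash)
  {BC}: card=180; try (C,hash)→1020, (C,nl_idx)→1230, (B,merge)→1830, (C,merge)→1920, (B,hash)→2520, (B,nl)→9060 …(+1); best=1020 via (C,hash)
  {ABC}: card=144; try (C,hash)→1340, (C,nl_idx)→1364, (A,hash)→1400, (C,merge)→1880, (A,merge)→2760, (A,nl)→4620 …(+1); best=1340 via (C,hash)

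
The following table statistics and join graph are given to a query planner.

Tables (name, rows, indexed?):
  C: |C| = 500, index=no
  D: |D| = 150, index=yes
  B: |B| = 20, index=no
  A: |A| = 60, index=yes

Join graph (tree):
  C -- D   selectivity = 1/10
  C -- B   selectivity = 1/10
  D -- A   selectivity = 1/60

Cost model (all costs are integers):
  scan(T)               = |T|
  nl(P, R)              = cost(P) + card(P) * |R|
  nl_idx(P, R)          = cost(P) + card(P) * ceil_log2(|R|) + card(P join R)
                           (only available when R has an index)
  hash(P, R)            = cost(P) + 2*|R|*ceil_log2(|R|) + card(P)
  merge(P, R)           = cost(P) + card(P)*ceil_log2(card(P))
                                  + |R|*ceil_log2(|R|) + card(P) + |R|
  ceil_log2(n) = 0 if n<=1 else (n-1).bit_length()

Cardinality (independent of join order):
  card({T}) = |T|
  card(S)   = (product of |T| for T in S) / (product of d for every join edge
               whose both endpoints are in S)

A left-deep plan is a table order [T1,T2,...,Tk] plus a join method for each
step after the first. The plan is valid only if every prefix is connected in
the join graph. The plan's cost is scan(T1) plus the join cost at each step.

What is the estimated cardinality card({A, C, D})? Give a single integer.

Tables in S: A(60), C(500), D(150)
Edges inside S: C-D(d=10), D-A(d=60)
numerator = 60 * 500 * 150 = 4500000
denominator = 10 * 60 = 600
card(S) = 4500000 / 600 = 7500

7500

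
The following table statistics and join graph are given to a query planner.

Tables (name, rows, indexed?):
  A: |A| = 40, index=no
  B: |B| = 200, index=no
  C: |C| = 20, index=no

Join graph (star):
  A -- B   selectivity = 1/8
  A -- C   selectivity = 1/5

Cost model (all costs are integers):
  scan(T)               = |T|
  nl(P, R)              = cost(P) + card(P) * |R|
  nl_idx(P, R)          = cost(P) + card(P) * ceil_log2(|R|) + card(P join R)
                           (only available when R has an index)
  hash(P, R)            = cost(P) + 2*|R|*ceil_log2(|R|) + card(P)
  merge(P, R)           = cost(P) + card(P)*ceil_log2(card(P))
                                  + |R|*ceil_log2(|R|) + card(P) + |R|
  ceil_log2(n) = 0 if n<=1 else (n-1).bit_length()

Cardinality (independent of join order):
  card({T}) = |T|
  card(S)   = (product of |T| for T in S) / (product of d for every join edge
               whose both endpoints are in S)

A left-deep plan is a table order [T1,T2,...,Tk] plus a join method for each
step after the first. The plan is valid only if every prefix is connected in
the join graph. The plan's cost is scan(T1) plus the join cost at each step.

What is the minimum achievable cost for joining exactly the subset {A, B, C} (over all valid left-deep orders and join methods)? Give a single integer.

Selinger DP over subsets of {A,B,C}:
  {A}: scan cost=40, card=40
  {B}: scan cost=200, card=200
  {C}: scan cost=20, card=20
  {AB}: card=1000; try (A,hash)→880, (B,merge)→2120, (A,merge)→2280, (B,hash)→3280, (B,nl)→8040, (A,nl)→8200; best=880 via (A,hash)
  {AC}: card=160; try (C,hash)→280, (A,merge)→420, (C,merge)→440, (A,hash)→520, (A,nl)→820, (C,nl)→840; best=280 via (C,hash)
  {ABC}: card=4000; try (C,hash)→2080, (B,merge)→3520, (B,hash)→3640, (C,merge)→12000, (C,nl)→20880, (B,nl)→32280; best=2080 via (C,hash)

2080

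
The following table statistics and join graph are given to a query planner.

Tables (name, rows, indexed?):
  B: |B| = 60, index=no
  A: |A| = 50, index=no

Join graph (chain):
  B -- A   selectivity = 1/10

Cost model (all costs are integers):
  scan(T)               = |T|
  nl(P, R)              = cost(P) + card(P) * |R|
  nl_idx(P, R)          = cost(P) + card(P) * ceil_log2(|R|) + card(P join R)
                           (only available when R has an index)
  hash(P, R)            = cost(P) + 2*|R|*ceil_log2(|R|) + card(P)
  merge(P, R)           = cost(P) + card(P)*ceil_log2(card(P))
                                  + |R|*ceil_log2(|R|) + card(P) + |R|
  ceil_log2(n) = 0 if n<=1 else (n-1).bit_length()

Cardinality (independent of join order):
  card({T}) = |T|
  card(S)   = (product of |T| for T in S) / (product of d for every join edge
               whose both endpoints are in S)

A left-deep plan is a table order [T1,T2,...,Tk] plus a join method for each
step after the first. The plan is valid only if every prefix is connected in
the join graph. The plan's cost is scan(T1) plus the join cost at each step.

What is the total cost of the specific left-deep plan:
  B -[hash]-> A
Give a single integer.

step 1: scan B: cost=60, card=60
step 2: join A via hash
    card(P join A) = 60*50/(10) = 300
    cost = 60 + 2*50*6 + 60 = 720

720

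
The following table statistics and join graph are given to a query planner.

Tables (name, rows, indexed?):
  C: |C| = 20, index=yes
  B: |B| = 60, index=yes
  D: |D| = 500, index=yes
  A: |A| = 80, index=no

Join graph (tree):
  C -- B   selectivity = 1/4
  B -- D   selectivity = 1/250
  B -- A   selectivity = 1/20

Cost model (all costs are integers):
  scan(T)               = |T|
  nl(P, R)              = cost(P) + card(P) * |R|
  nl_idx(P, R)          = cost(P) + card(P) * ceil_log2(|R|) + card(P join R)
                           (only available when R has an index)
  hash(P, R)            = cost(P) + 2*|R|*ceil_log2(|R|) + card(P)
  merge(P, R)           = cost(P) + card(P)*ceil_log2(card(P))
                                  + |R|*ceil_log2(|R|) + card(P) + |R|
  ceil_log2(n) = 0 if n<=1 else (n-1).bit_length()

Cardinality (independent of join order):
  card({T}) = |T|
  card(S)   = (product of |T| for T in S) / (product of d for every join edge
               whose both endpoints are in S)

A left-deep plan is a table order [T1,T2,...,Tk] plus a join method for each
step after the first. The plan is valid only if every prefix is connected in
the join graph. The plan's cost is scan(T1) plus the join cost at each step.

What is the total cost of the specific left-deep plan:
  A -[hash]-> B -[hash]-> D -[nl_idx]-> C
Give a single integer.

14920

step 1: scan A: cost=80, card=80
step 2: join B via hash
    card(P join B) = 80*60/(20) = 240
    cost = 80 + 2*60*6 + 80 = 880
step 3: join D via hash
    card(P join D) = 240*500/(250) = 480
    cost = 880 + 2*500*9 + 240 = 10120
step 4: join C via nl_idx
    card(P join C) = 480*20/(4) = 2400
    cost = 10120 + 480*5 + 2400 = 14920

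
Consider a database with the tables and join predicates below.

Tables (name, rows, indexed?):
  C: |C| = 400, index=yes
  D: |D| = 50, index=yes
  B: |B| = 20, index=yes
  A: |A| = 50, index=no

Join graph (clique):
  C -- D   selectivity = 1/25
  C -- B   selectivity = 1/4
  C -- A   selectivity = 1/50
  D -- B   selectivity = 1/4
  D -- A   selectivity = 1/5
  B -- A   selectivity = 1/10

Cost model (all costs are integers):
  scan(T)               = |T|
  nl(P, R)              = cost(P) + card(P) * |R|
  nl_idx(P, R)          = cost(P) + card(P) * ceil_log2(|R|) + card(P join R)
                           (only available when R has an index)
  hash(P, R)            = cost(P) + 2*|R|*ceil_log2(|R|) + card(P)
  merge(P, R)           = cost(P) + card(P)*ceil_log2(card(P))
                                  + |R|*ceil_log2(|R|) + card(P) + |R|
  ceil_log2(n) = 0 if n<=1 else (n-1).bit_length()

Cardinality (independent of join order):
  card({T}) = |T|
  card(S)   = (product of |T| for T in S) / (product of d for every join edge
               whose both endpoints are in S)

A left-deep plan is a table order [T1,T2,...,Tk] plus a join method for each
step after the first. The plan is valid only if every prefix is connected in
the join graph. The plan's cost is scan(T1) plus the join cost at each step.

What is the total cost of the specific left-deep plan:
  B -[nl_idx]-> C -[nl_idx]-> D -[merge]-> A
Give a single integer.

26550

step 1: scan B: cost=20, card=20
step 2: join C via nl_idx
    card(P join C) = 20*400/(4) = 2000
    cost = 20 + 20*9 + 2000 = 2200
step 3: join D via nl_idx
    card(P join D) = 2000*50/(25*4) = 1000
    cost = 2200 + 2000*6 + 1000 = 15200
step 4: join A via merge
    card(P join A) = 1000*50/(50*5*10) = 20
    cost = 15200 + 1000*10 + 50*6 + 1000 + 50 = 26550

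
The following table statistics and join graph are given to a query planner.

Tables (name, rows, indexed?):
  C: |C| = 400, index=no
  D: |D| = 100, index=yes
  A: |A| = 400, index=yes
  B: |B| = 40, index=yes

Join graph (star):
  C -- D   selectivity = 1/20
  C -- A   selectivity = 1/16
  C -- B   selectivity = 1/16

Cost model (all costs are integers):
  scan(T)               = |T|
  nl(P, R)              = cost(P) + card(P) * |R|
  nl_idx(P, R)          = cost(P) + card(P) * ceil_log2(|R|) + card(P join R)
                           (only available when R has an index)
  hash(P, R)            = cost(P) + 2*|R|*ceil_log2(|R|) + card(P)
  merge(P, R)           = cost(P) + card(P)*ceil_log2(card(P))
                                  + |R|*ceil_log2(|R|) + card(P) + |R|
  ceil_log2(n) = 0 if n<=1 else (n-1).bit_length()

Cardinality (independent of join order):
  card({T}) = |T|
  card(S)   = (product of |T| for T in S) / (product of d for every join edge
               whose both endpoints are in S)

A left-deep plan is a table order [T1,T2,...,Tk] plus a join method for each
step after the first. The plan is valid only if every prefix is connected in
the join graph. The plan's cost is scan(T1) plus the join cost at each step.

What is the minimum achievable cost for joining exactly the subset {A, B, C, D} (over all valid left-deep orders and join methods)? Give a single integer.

15880

Selinger DP over subsets of {A,B,C,D}:
  {C}: scan cost=400, card=400
  {D}: scan cost=100, card=100
  {A}: scan cost=400, card=400
  {B}: scan cost=40, card=40
  {CD}: card=2000; try (D,hash)→2200, (C,merge)→4900, (D,merge)→5200, (D,nl_idx)→5200, (C,hash)→7400, (C,nl)→40100 …(+1); best=2200 via (D,hash)
  {AC}: card=10000; try (C,hash)→8000, (A,hash)→8000, (C,merge)→8400, (A,merge)→8400, (A,nl_idx)→14000, (C,nl)→160400 …(+1); best=8000 via (C,hash)
  {BC}: card=1000; try (B,hash)→1280, (B,nl_idx)→3800, (C,merge)→4320, (B,merge)→4680, (C,hash)→7280, (C,nl)→16040 …(+1); best=1280 via (B,hash)
  {ACD}: card=50000; try (A,hash)→11400, (D,hash)→19400, (A,merge)→30200, (A,nl_idx)→70200, (D,nl_idx)→128000, (D,merge)→158800 …(+2); best=11400 via (A,hash)
  {BCD}: card=5000; try (D,hash)→3680, (B,hash)→4680, (D,merge)→13080, (D,nl_idx)→13280, (B,nl_idx)→19200, (B,merge)→26480 …(+2); best=3680 via (D,hash)
  {ABC}: card=25000; try (A,hash)→9480, (A,merge)→16280, (B,hash)→18480, (A,nl_idx)→35280, (B,nl_idx)→93000, (B,merge)→158280 …(+2); best=9480 via (A,hash)
  {ABCD}: card=125000; try (A,hash)→15880, (D,hash)→35880, (B,hash)→61880, (A,merge)→77680, (A,nl_idx)→173680, (D,nl_idx)→309480 …(+6); best=15880 via (A,hash)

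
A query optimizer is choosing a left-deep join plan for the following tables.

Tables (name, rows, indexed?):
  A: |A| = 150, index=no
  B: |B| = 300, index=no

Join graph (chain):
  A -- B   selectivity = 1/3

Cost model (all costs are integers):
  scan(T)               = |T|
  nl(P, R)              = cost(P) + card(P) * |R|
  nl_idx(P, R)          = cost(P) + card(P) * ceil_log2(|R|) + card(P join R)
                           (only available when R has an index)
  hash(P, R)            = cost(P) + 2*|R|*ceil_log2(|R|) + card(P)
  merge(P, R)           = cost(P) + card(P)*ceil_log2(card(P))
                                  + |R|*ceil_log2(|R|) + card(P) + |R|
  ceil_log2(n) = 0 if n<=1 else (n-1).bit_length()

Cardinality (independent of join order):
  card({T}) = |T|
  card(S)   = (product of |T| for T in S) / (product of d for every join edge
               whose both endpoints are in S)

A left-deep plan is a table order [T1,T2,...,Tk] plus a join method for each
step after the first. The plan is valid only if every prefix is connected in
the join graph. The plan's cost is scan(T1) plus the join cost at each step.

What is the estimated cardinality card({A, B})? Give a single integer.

Tables in S: A(150), B(300)
Edges inside S: A-B(d=3)
numerator = 150 * 300 = 45000
denominator = 3 = 3
card(S) = 45000 / 3 = 15000

15000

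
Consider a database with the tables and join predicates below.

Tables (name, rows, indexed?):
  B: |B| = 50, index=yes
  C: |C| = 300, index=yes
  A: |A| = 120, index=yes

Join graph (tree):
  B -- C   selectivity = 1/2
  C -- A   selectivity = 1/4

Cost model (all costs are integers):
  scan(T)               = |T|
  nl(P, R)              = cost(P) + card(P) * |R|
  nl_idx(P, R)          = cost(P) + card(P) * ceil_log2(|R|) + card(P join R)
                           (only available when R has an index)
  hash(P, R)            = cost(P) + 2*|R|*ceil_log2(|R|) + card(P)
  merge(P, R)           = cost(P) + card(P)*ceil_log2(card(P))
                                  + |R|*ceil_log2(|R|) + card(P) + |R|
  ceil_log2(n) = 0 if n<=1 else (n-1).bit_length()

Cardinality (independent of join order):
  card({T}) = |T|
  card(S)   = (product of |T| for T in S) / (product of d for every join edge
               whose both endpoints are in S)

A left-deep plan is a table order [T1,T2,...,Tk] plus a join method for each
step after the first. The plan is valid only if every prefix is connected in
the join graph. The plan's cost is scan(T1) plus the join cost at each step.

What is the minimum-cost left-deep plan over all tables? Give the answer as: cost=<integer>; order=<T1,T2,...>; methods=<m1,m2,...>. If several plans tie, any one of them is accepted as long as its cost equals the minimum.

Selinger DP (subsets sized 1..n):
  {B}: scan cost=50, card=50
  {C}: scan cost=300, card=300
  {A}: scan cost=120, card=120
  {BC}: card=7500; try (B,hash)→1200, (C,merge)→3400, (B,merge)→3650, (C,hash)→5500, (C,nl_idx)→8000, (B,nl_idx)→9600 …(+2); best=1200 via (B,hash)
  {AC}: card=9000; try (A,hash)→2280, (C,merge)→4080, (A,merge)→4260, (C,hash)→5640, (C,nl_idx)→10200, (A,nl_idx)→11400 …(+2); best=2280 via (A,hash)
  {ABC}: card=225000; try (A,hash)→10380, (B,hash)→11880, (A,merge)→107160, (B,merge)→137630, (A,nl_idx)→278700, (B,nl_idx)→281280 …(+2); best=10380 via (A,hash)

cost=10380; order=C,B,A; methods=hash,hash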